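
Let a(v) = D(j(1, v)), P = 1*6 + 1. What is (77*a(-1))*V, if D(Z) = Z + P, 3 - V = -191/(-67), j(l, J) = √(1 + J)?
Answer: 5390/67 ≈ 80.448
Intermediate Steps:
P = 7 (P = 6 + 1 = 7)
V = 10/67 (V = 3 - (-191)/(-67) = 3 - (-191)*(-1)/67 = 3 - 1*191/67 = 3 - 191/67 = 10/67 ≈ 0.14925)
D(Z) = 7 + Z (D(Z) = Z + 7 = 7 + Z)
a(v) = 7 + √(1 + v)
(77*a(-1))*V = (77*(7 + √(1 - 1)))*(10/67) = (77*(7 + √0))*(10/67) = (77*(7 + 0))*(10/67) = (77*7)*(10/67) = 539*(10/67) = 5390/67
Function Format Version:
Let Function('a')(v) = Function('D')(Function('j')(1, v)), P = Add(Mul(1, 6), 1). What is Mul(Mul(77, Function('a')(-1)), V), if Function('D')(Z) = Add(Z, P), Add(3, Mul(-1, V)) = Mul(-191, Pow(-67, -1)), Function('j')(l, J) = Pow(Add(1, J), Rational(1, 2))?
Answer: Rational(5390, 67) ≈ 80.448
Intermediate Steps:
P = 7 (P = Add(6, 1) = 7)
V = Rational(10, 67) (V = Add(3, Mul(-1, Mul(-191, Pow(-67, -1)))) = Add(3, Mul(-1, Mul(-191, Rational(-1, 67)))) = Add(3, Mul(-1, Rational(191, 67))) = Add(3, Rational(-191, 67)) = Rational(10, 67) ≈ 0.14925)
Function('D')(Z) = Add(7, Z) (Function('D')(Z) = Add(Z, 7) = Add(7, Z))
Function('a')(v) = Add(7, Pow(Add(1, v), Rational(1, 2)))
Mul(Mul(77, Function('a')(-1)), V) = Mul(Mul(77, Add(7, Pow(Add(1, -1), Rational(1, 2)))), Rational(10, 67)) = Mul(Mul(77, Add(7, Pow(0, Rational(1, 2)))), Rational(10, 67)) = Mul(Mul(77, Add(7, 0)), Rational(10, 67)) = Mul(Mul(77, 7), Rational(10, 67)) = Mul(539, Rational(10, 67)) = Rational(5390, 67)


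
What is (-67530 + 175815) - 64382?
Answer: 43903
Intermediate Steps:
(-67530 + 175815) - 64382 = 108285 - 64382 = 43903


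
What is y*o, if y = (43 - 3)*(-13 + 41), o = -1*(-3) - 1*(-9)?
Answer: 13440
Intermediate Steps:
o = 12 (o = 3 + 9 = 12)
y = 1120 (y = 40*28 = 1120)
y*o = 1120*12 = 13440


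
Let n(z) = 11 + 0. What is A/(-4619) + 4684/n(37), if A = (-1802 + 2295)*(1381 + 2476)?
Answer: 718885/50809 ≈ 14.149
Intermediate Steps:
n(z) = 11
A = 1901501 (A = 493*3857 = 1901501)
A/(-4619) + 4684/n(37) = 1901501/(-4619) + 4684/11 = 1901501*(-1/4619) + 4684*(1/11) = -1901501/4619 + 4684/11 = 718885/50809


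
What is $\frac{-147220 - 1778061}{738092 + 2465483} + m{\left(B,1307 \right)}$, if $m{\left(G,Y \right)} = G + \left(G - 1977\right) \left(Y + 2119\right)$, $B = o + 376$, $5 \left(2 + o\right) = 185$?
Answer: $- \frac{17186236745656}{3203575} \approx -5.3647 \cdot 10^{6}$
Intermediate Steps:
$o = 35$ ($o = -2 + \frac{1}{5} \cdot 185 = -2 + 37 = 35$)
$B = 411$ ($B = 35 + 376 = 411$)
$m{\left(G,Y \right)} = G + \left(-1977 + G\right) \left(2119 + Y\right)$
$\frac{-147220 - 1778061}{738092 + 2465483} + m{\left(B,1307 \right)} = \frac{-147220 - 1778061}{738092 + 2465483} + \left(-4189263 - 2583939 + 2120 \cdot 411 + 411 \cdot 1307\right) = - \frac{1925281}{3203575} + \left(-4189263 - 2583939 + 871320 + 537177\right) = \left(-1925281\right) \frac{1}{3203575} - 5364705 = - \frac{1925281}{3203575} - 5364705 = - \frac{17186236745656}{3203575}$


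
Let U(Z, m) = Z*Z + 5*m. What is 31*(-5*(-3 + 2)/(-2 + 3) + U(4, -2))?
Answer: 341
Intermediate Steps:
U(Z, m) = Z² + 5*m
31*(-5*(-3 + 2)/(-2 + 3) + U(4, -2)) = 31*(-5*(-3 + 2)/(-2 + 3) + (4² + 5*(-2))) = 31*(-(-5)/1 + (16 - 10)) = 31*(-(-5) + 6) = 31*(-5*(-1) + 6) = 31*(5 + 6) = 31*11 = 341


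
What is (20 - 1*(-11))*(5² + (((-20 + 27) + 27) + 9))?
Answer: 2108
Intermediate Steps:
(20 - 1*(-11))*(5² + (((-20 + 27) + 27) + 9)) = (20 + 11)*(25 + ((7 + 27) + 9)) = 31*(25 + (34 + 9)) = 31*(25 + 43) = 31*68 = 2108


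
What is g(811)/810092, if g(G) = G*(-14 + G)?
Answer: 646367/810092 ≈ 0.79789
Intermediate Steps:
g(811)/810092 = (811*(-14 + 811))/810092 = (811*797)*(1/810092) = 646367*(1/810092) = 646367/810092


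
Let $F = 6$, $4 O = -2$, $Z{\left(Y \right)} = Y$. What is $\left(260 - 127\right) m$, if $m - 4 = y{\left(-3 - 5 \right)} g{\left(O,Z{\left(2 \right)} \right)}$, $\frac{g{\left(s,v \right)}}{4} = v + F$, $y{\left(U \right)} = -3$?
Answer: $-12236$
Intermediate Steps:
$O = - \frac{1}{2}$ ($O = \frac{1}{4} \left(-2\right) = - \frac{1}{2} \approx -0.5$)
$g{\left(s,v \right)} = 24 + 4 v$ ($g{\left(s,v \right)} = 4 \left(v + 6\right) = 4 \left(6 + v\right) = 24 + 4 v$)
$m = -92$ ($m = 4 - 3 \left(24 + 4 \cdot 2\right) = 4 - 3 \left(24 + 8\right) = 4 - 96 = -92$)
$\left(260 - 127\right) m = \left(260 - 127\right) \left(-92\right) = 133 \left(-92\right) = -12236$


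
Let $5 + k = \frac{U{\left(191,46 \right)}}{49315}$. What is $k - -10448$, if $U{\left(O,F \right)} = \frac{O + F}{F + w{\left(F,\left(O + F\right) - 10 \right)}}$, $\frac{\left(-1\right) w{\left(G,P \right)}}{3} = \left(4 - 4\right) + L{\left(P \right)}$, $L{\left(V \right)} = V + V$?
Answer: $\frac{677735452983}{64898540} \approx 10443.0$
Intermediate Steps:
$L{\left(V \right)} = 2 V$
$w{\left(G,P \right)} = - 6 P$ ($w{\left(G,P \right)} = - 3 \left(\left(4 - 4\right) + 2 P\right) = - 3 \left(0 + 2 P\right) = - 3 \cdot 2 P = - 6 P$)
$U{\left(O,F \right)} = \frac{F + O}{60 - 6 O - 5 F}$ ($U{\left(O,F \right)} = \frac{O + F}{F - 6 \left(\left(O + F\right) - 10\right)} = \frac{F + O}{F - 6 \left(\left(F + O\right) - 10\right)} = \frac{F + O}{F - 6 \left(-10 + F + O\right)} = \frac{F + O}{F - \left(-60 + 6 F + 6 O\right)} = \frac{F + O}{60 - 6 O - 5 F}$)
$k = - \frac{324492937}{64898540}$ ($k = -5 + \frac{\frac{1}{60 - 1146 - 230} \left(46 + 191\right)}{49315} = -5 + \frac{1}{60 - 1146 - 230} \cdot 237 \cdot \frac{1}{49315} = -5 + \frac{1}{-1316} \cdot 237 \cdot \frac{1}{49315} = -5 + \left(- \frac{1}{1316}\right) 237 \cdot \frac{1}{49315} = -5 - \frac{237}{64898540} = - \frac{324492937}{64898540} \approx -5.0$)
$k - -10448 = - \frac{324492937}{64898540} - -10448 = - \frac{324492937}{64898540} + 10448 = \frac{677735452983}{64898540}$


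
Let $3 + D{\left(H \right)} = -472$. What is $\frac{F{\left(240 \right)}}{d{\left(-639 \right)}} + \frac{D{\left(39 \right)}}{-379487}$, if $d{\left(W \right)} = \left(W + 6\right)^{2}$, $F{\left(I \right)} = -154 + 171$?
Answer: $\frac{10356766}{8002961397} \approx 0.0012941$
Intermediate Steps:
$F{\left(I \right)} = 17$
$D{\left(H \right)} = -475$ ($D{\left(H \right)} = -3 - 472 = -475$)
$d{\left(W \right)} = \left(6 + W\right)^{2}$
$\frac{F{\left(240 \right)}}{d{\left(-639 \right)}} + \frac{D{\left(39 \right)}}{-379487} = \frac{17}{\left(6 - 639\right)^{2}} - \frac{475}{-379487} = \frac{17}{\left(-633\right)^{2}} - - \frac{25}{19973} = \frac{17}{400689} + \frac{25}{19973} = \frac{10356766}{8002961397}$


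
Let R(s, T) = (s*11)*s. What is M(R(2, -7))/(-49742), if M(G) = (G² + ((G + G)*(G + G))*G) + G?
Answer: -15578/2261 ≈ -6.8899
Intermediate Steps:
R(s, T) = 11*s² (R(s, T) = (11*s)*s = 11*s²)
M(G) = G + G² + 4*G³ (M(G) = (G² + ((2*G)*(2*G))*G) + G = (G² + (4*G²)*G) + G = (G² + 4*G³) + G = G + G² + 4*G³)
M(R(2, -7))/(-49742) = ((11*2²)*(1 + 11*2² + 4*(11*2²)²))/(-49742) = ((11*4)*(1 + 11*4 + 4*(11*4)²))*(-1/49742) = (44*(1 + 44 + 4*44²))*(-1/49742) = (44*(1 + 44 + 4*1936))*(-1/49742) = (44*(1 + 44 + 7744))*(-1/49742) = (44*7789)*(-1/49742) = 342716*(-1/49742) = -15578/2261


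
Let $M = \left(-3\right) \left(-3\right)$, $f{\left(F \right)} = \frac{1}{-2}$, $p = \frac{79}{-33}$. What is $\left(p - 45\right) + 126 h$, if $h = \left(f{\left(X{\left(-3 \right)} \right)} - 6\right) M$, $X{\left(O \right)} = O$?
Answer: $- \frac{244807}{33} \approx -7418.4$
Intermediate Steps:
$p = - \frac{79}{33}$ ($p = 79 \left(- \frac{1}{33}\right) = - \frac{79}{33} \approx -2.3939$)
$f{\left(F \right)} = - \frac{1}{2}$
$M = 9$
$h = - \frac{117}{2}$ ($h = \left(- \frac{1}{2} - 6\right) 9 = \left(- \frac{13}{2}\right) 9 = - \frac{117}{2} \approx -58.5$)
$\left(p - 45\right) + 126 h = \left(- \frac{79}{33} - 45\right) + 126 \left(- \frac{117}{2}\right) = \left(- \frac{79}{33} - 45\right) - 7371 = - \frac{1564}{33} - 7371 = - \frac{244807}{33}$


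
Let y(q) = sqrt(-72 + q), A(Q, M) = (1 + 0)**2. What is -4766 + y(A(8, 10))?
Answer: -4766 + I*sqrt(71) ≈ -4766.0 + 8.4261*I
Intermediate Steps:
A(Q, M) = 1 (A(Q, M) = 1**2 = 1)
-4766 + y(A(8, 10)) = -4766 + sqrt(-72 + 1) = -4766 + sqrt(-71) = -4766 + I*sqrt(71)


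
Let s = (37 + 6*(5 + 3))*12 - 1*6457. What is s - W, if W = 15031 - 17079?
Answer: -3389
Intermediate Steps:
W = -2048
s = -5437 (s = (37 + 6*8)*12 - 6457 = (37 + 48)*12 - 6457 = 85*12 - 6457 = 1020 - 6457 = -5437)
s - W = -5437 - 1*(-2048) = -5437 + 2048 = -3389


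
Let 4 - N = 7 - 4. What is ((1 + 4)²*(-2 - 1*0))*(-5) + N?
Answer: 251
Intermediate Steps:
N = 1 (N = 4 - (7 - 4) = 4 - 1*3 = 4 - 3 = 1)
((1 + 4)²*(-2 - 1*0))*(-5) + N = ((1 + 4)²*(-2 - 1*0))*(-5) + 1 = (5²*(-2 + 0))*(-5) + 1 = (25*(-2))*(-5) + 1 = -50*(-5) + 1 = 250 + 1 = 251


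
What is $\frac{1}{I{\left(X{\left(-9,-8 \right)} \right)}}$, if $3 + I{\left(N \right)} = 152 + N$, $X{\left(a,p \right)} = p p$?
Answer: $\frac{1}{213} \approx 0.0046948$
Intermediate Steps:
$X{\left(a,p \right)} = p^{2}$
$I{\left(N \right)} = 149 + N$ ($I{\left(N \right)} = -3 + \left(152 + N\right) = 149 + N$)
$\frac{1}{I{\left(X{\left(-9,-8 \right)} \right)}} = \frac{1}{149 + \left(-8\right)^{2}} = \frac{1}{149 + 64} = \frac{1}{213}$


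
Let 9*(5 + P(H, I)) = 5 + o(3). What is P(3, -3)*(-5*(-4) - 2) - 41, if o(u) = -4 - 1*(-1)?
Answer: -127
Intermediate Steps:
o(u) = -3 (o(u) = -4 + 1 = -3)
P(H, I) = -43/9 (P(H, I) = -5 + (5 - 3)/9 = -5 + (1/9)*2 = -5 + 2/9 = -43/9)
P(3, -3)*(-5*(-4) - 2) - 41 = -43*(-5*(-4) - 2)/9 - 41 = -43*(20 - 2)/9 - 41 = -43/9*18 - 41 = -86 - 41 = -127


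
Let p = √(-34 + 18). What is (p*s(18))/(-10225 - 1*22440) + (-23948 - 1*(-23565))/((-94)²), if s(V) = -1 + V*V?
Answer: -383/8836 - 1292*I/32665 ≈ -0.043345 - 0.039553*I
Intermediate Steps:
p = 4*I (p = √(-16) = 4*I ≈ 4.0*I)
s(V) = -1 + V²
(p*s(18))/(-10225 - 1*22440) + (-23948 - 1*(-23565))/((-94)²) = ((4*I)*(-1 + 18²))/(-10225 - 1*22440) + (-23948 - 1*(-23565))/((-94)²) = ((4*I)*(-1 + 324))/(-10225 - 22440) + (-23948 + 23565)/8836 = ((4*I)*323)/(-32665) - 383*1/8836 = (1292*I)*(-1/32665) - 383/8836 = -1292*I/32665 - 383/8836 = -383/8836 - 1292*I/32665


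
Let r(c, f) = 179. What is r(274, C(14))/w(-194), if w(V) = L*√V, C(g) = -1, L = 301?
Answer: -179*I*√194/58394 ≈ -0.042696*I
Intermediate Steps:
w(V) = 301*√V
r(274, C(14))/w(-194) = 179/((301*√(-194))) = 179/((301*(I*√194))) = 179/((301*I*√194)) = 179*(-I*√194/58394) = -179*I*√194/58394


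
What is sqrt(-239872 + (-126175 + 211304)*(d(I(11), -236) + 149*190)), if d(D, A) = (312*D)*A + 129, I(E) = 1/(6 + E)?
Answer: 5*sqrt(23721409255)/17 ≈ 45299.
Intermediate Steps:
d(D, A) = 129 + 312*A*D (d(D, A) = 312*A*D + 129 = 129 + 312*A*D)
sqrt(-239872 + (-126175 + 211304)*(d(I(11), -236) + 149*190)) = sqrt(-239872 + (-126175 + 211304)*((129 + 312*(-236)/(6 + 11)) + 149*190)) = sqrt(-239872 + 85129*((129 + 312*(-236)/17) + 28310)) = sqrt(-239872 + 85129*((129 + 312*(-236)*(1/17)) + 28310)) = sqrt(-239872 + 85129*((129 - 73632/17) + 28310)) = sqrt(-239872 + 85129*(-71439/17 + 28310)) = sqrt(-239872 + 85129*(409831/17)) = sqrt(-239872 + 34888503199/17) = sqrt(34884425375/17) = 5*sqrt(23721409255)/17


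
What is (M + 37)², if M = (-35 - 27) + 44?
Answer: 361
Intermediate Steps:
M = -18 (M = -62 + 44 = -18)
(M + 37)² = (-18 + 37)² = 19² = 361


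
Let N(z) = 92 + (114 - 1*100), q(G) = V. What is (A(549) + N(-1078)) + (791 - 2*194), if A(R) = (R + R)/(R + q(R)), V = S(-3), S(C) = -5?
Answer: 138997/272 ≈ 511.02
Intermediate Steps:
V = -5
q(G) = -5
A(R) = 2*R/(-5 + R) (A(R) = (R + R)/(R - 5) = (2*R)/(-5 + R) = 2*R/(-5 + R))
N(z) = 106 (N(z) = 92 + (114 - 100) = 92 + 14 = 106)
(A(549) + N(-1078)) + (791 - 2*194) = (2*549/(-5 + 549) + 106) + (791 - 2*194) = (2*549/544 + 106) + (791 - 388) = (2*549*(1/544) + 106) + 403 = (549/272 + 106) + 403 = 29381/272 + 403 = 138997/272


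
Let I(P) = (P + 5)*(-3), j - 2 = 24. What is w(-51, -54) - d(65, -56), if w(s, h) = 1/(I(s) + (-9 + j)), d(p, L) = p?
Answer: -10074/155 ≈ -64.994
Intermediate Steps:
j = 26 (j = 2 + 24 = 26)
I(P) = -15 - 3*P (I(P) = (5 + P)*(-3) = -15 - 3*P)
w(s, h) = 1/(2 - 3*s) (w(s, h) = 1/((-15 - 3*s) + (-9 + 26)) = 1/((-15 - 3*s) + 17) = 1/(2 - 3*s))
w(-51, -54) - d(65, -56) = -1/(-2 + 3*(-51)) - 1*65 = -1/(-2 - 153) - 65 = -1/(-155) - 65 = -1*(-1/155) - 65 = 1/155 - 65 = -10074/155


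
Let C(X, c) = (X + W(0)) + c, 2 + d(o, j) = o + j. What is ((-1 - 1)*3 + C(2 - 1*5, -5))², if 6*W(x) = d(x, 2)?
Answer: 196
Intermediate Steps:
d(o, j) = -2 + j + o (d(o, j) = -2 + (o + j) = -2 + (j + o) = -2 + j + o)
W(x) = x/6 (W(x) = (-2 + 2 + x)/6 = x/6)
C(X, c) = X + c (C(X, c) = (X + (⅙)*0) + c = (X + 0) + c = X + c)
((-1 - 1)*3 + C(2 - 1*5, -5))² = ((-1 - 1)*3 + ((2 - 1*5) - 5))² = (-2*3 + ((2 - 5) - 5))² = (-6 + (-3 - 5))² = (-6 - 8)² = (-14)² = 196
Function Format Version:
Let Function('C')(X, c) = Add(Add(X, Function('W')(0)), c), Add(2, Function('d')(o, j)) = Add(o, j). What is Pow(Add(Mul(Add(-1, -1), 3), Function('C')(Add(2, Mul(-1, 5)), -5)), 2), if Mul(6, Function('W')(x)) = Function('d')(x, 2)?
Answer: 196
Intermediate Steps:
Function('d')(o, j) = Add(-2, j, o) (Function('d')(o, j) = Add(-2, Add(o, j)) = Add(-2, Add(j, o)) = Add(-2, j, o))
Function('W')(x) = Mul(Rational(1, 6), x) (Function('W')(x) = Mul(Rational(1, 6), Add(-2, 2, x)) = Mul(Rational(1, 6), x))
Function('C')(X, c) = Add(X, c) (Function('C')(X, c) = Add(Add(X, Mul(Rational(1, 6), 0)), c) = Add(Add(X, 0), c) = Add(X, c))
Pow(Add(Mul(Add(-1, -1), 3), Function('C')(Add(2, Mul(-1, 5)), -5)), 2) = Pow(Add(Mul(Add(-1, -1), 3), Add(Add(2, Mul(-1, 5)), -5)), 2) = Pow(Add(Mul(-2, 3), Add(Add(2, -5), -5)), 2) = Pow(Add(-6, Add(-3, -5)), 2) = Pow(Add(-6, -8), 2) = Pow(-14, 2) = 196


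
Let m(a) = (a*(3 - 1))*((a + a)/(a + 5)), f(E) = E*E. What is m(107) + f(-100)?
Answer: 291449/28 ≈ 10409.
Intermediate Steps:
f(E) = E²
m(a) = 4*a²/(5 + a) (m(a) = (a*2)*((2*a)/(5 + a)) = (2*a)*(2*a/(5 + a)) = 4*a²/(5 + a))
m(107) + f(-100) = 4*107²/(5 + 107) + (-100)² = 4*11449/112 + 10000 = 4*11449*(1/112) + 10000 = 11449/28 + 10000 = 291449/28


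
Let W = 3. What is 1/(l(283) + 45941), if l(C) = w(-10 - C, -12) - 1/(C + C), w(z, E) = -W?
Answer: 566/26000907 ≈ 2.1768e-5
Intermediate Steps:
w(z, E) = -3 (w(z, E) = -1*3 = -3)
l(C) = -3 - 1/(2*C) (l(C) = -3 - 1/(C + C) = -3 - 1/(2*C))
1/(l(283) + 45941) = 1/((-3 - ½/283) + 45941) = 1/((-3 - ½*1/283) + 45941) = 1/((-3 - 1/566) + 45941) = 1/(-1699/566 + 45941) = 1/(26000907/566) = 566/26000907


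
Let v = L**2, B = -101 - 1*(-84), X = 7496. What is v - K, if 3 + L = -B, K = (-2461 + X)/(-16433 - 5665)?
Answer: 4336243/22098 ≈ 196.23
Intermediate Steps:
B = -17 (B = -101 + 84 = -17)
K = -5035/22098 (K = (-2461 + 7496)/(-16433 - 5665) = 5035/(-22098) = 5035*(-1/22098) = -5035/22098 ≈ -0.22785)
L = 14 (L = -3 - 1*(-17) = -3 + 17 = 14)
v = 196 (v = 14**2 = 196)
v - K = 196 - 1*(-5035/22098) = 196 + 5035/22098 = 4336243/22098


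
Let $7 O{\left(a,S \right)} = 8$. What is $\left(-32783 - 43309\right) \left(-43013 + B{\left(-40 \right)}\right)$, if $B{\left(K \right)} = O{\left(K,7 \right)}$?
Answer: $\frac{22910007636}{7} \approx 3.2729 \cdot 10^{9}$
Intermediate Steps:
$O{\left(a,S \right)} = \frac{8}{7}$ ($O{\left(a,S \right)} = \frac{1}{7} \cdot 8 = \frac{8}{7}$)
$B{\left(K \right)} = \frac{8}{7}$
$\left(-32783 - 43309\right) \left(-43013 + B{\left(-40 \right)}\right) = \left(-32783 - 43309\right) \left(-43013 + \frac{8}{7}\right) = \left(-76092\right) \left(- \frac{301083}{7}\right) = \frac{22910007636}{7}$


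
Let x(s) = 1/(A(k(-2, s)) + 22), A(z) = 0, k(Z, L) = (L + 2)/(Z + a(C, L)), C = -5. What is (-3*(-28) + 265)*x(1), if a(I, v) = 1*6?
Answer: 349/22 ≈ 15.864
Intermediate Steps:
a(I, v) = 6
k(Z, L) = (2 + L)/(6 + Z) (k(Z, L) = (L + 2)/(Z + 6) = (2 + L)/(6 + Z))
x(s) = 1/22 (x(s) = 1/(0 + 22) = 1/22)
(-3*(-28) + 265)*x(1) = (-3*(-28) + 265)*(1/22) = (84 + 265)*(1/22) = 349*(1/22) = 349/22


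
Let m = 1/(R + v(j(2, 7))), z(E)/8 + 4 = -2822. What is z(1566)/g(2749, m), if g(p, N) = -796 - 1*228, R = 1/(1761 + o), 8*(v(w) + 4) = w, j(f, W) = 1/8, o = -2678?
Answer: 1413/64 ≈ 22.078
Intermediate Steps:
z(E) = -22608 (z(E) = -32 + 8*(-2822) = -32 - 22576 = -22608)
j(f, W) = ⅛
v(w) = -4 + w/8
R = -1/917 (R = 1/(1761 - 2678) = 1/(-917) = -1/917 ≈ -0.0010905)
m = -58688/233899 (m = 1/(-1/917 + (-4 + (⅛)*(⅛))) = 1/(-1/917 + (-4 + 1/64)) = 1/(-1/917 - 255/64) = 1/(-233899/58688) = -58688/233899 ≈ -0.25091)
g(p, N) = -1024 (g(p, N) = -796 - 228 = -1024)
z(1566)/g(2749, m) = -22608/(-1024) = -22608*(-1/1024) = 1413/64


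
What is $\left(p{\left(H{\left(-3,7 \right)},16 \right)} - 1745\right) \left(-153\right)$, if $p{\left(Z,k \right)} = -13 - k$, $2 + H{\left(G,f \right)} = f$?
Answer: $271422$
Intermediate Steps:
$H{\left(G,f \right)} = -2 + f$
$\left(p{\left(H{\left(-3,7 \right)},16 \right)} - 1745\right) \left(-153\right) = \left(\left(-13 - 16\right) - 1745\right) \left(-153\right) = \left(-29 - 1745\right) \left(-153\right) = \left(-1774\right) \left(-153\right) = 271422$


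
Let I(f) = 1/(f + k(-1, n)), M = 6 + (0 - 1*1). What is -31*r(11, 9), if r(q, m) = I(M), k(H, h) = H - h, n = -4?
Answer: -31/8 ≈ -3.8750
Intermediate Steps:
M = 5 (M = 6 + (0 - 1) = 6 - 1 = 5)
I(f) = 1/(3 + f) (I(f) = 1/(f + (-1 - 1*(-4))) = 1/(f + (-1 + 4)) = 1/(f + 3) = 1/(3 + f))
r(q, m) = ⅛ (r(q, m) = 1/(3 + 5) = 1/8 = ⅛)
-31*r(11, 9) = -31*⅛ = -31/8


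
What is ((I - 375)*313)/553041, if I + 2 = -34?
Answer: -42881/184347 ≈ -0.23261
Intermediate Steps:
I = -36 (I = -2 - 34 = -36)
((I - 375)*313)/553041 = ((-36 - 375)*313)/553041 = -411*313*(1/553041) = -128643*1/553041 = -42881/184347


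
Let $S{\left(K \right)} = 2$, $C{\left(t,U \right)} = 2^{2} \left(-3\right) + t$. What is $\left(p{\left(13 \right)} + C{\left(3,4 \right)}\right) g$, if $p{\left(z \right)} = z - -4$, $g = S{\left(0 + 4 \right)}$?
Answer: $16$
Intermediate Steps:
$C{\left(t,U \right)} = -12 + t$ ($C{\left(t,U \right)} = 4 \left(-3\right) + t = -12 + t$)
$g = 2$
$p{\left(z \right)} = 4 + z$ ($p{\left(z \right)} = z + 4 = 4 + z$)
$\left(p{\left(13 \right)} + C{\left(3,4 \right)}\right) g = \left(\left(4 + 13\right) + \left(-12 + 3\right)\right) 2 = \left(17 - 9\right) 2 = 8 \cdot 2 = 16$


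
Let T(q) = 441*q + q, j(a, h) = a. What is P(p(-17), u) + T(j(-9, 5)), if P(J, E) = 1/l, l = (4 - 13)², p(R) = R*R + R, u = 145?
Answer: -322217/81 ≈ -3978.0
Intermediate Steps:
p(R) = R + R² (p(R) = R² + R = R + R²)
T(q) = 442*q
l = 81 (l = (-9)² = 81)
P(J, E) = 1/81
P(p(-17), u) + T(j(-9, 5)) = 1/81 + 442*(-9) = 1/81 - 3978 = -322217/81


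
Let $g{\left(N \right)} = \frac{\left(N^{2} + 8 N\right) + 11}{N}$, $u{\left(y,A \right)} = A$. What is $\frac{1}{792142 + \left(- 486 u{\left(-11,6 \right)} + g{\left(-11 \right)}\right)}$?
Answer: $\frac{1}{789222} \approx 1.2671 \cdot 10^{-6}$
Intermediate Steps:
$g{\left(N \right)} = \frac{11 + N^{2} + 8 N}{N}$
$\frac{1}{792142 + \left(- 486 u{\left(-11,6 \right)} + g{\left(-11 \right)}\right)} = \frac{1}{792142 + \left(\left(-486\right) 6 + \left(8 - 11 + \frac{11}{-11}\right)\right)} = \frac{1}{792142 + \left(-2916 + \left(8 - 11 + 11 \left(- \frac{1}{11}\right)\right)\right)} = \frac{1}{792142 - 2920} = \frac{1}{789222}$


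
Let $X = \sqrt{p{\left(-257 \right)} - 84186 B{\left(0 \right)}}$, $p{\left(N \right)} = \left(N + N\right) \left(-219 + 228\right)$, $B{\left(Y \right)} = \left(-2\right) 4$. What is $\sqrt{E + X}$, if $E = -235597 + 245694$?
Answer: $\sqrt{10097 + 3 \sqrt{74318}} \approx 104.47$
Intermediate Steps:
$B{\left(Y \right)} = -8$
$E = 10097$
$p{\left(N \right)} = 18 N$ ($p{\left(N \right)} = 2 N 9 = 18 N$)
$X = 3 \sqrt{74318}$ ($X = \sqrt{18 \left(-257\right) - -673488} = \sqrt{-4626 + 673488} = \sqrt{668862} = 3 \sqrt{74318} \approx 817.84$)
$\sqrt{E + X} = \sqrt{10097 + 3 \sqrt{74318}}$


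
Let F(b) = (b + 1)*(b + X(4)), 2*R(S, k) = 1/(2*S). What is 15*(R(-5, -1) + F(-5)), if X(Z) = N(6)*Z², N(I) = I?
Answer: -21843/4 ≈ -5460.8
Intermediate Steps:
R(S, k) = 1/(4*S) (R(S, k) = 1/(2*((2*S))) = (1/(2*S))/2 = 1/(4*S))
X(Z) = 6*Z²
F(b) = (1 + b)*(96 + b) (F(b) = (b + 1)*(b + 6*4²) = (1 + b)*(b + 6*16) = (1 + b)*(b + 96) = (1 + b)*(96 + b))
15*(R(-5, -1) + F(-5)) = 15*((¼)/(-5) + (96 + (-5)² + 97*(-5))) = 15*((¼)*(-⅕) + (96 + 25 - 485)) = 15*(-1/20 - 364) = 15*(-7281/20) = -21843/4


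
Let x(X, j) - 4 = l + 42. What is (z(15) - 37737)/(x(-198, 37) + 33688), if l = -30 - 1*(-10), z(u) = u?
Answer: -6287/5619 ≈ -1.1189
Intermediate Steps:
l = -20 (l = -30 + 10 = -20)
x(X, j) = 26 (x(X, j) = 4 + (-20 + 42) = 4 + 22 = 26)
(z(15) - 37737)/(x(-198, 37) + 33688) = (15 - 37737)/(26 + 33688) = -37722/33714 = -37722*1/33714 = -6287/5619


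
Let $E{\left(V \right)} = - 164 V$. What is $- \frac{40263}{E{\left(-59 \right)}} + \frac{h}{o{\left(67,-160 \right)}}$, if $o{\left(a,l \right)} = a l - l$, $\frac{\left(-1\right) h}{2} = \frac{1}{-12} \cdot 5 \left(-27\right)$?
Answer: $- \frac{14165319}{3405952} \approx -4.159$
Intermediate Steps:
$h = - \frac{45}{2}$ ($h = - 2 \frac{1}{-12} \cdot 5 \left(-27\right) = - 2 \left(- \frac{1}{12}\right) 5 \left(-27\right) = - 2 \left(\left(- \frac{5}{12}\right) \left(-27\right)\right) = \left(-2\right) \frac{45}{4} = - \frac{45}{2} \approx -22.5$)
$o{\left(a,l \right)} = - l + a l$
$- \frac{40263}{E{\left(-59 \right)}} + \frac{h}{o{\left(67,-160 \right)}} = - \frac{40263}{\left(-164\right) \left(-59\right)} - \frac{45}{2 \left(- 160 \left(-1 + 67\right)\right)} = - \frac{40263}{9676} - \frac{45}{2 \left(\left(-160\right) 66\right)} = \left(-40263\right) \frac{1}{9676} - \frac{45}{2 \left(-10560\right)} = - \frac{40263}{9676} - - \frac{3}{1408} = - \frac{40263}{9676} + \frac{3}{1408} = - \frac{14165319}{3405952}$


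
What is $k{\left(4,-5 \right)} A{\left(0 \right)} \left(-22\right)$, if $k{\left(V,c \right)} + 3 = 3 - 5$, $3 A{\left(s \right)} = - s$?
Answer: $0$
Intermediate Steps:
$A{\left(s \right)} = - \frac{s}{3}$ ($A{\left(s \right)} = \frac{\left(-1\right) s}{3} = - \frac{s}{3}$)
$k{\left(V,c \right)} = -5$ ($k{\left(V,c \right)} = -3 + \left(3 - 5\right) = -3 - 2 = -5$)
$k{\left(4,-5 \right)} A{\left(0 \right)} \left(-22\right) = - 5 \left(\left(- \frac{1}{3}\right) 0\right) \left(-22\right) = \left(-5\right) 0 \left(-22\right) = 0 \left(-22\right) = 0$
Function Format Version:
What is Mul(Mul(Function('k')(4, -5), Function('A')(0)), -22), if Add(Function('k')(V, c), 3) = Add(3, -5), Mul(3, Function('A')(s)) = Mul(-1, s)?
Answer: 0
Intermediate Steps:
Function('A')(s) = Mul(Rational(-1, 3), s) (Function('A')(s) = Mul(Rational(1, 3), Mul(-1, s)) = Mul(Rational(-1, 3), s))
Function('k')(V, c) = -5 (Function('k')(V, c) = Add(-3, Add(3, -5)) = Add(-3, -2) = -5)
Mul(Mul(Function('k')(4, -5), Function('A')(0)), -22) = Mul(Mul(-5, Mul(Rational(-1, 3), 0)), -22) = Mul(Mul(-5, 0), -22) = Mul(0, -22) = 0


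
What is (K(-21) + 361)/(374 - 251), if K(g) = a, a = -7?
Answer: 118/41 ≈ 2.8780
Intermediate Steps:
K(g) = -7
(K(-21) + 361)/(374 - 251) = (-7 + 361)/(374 - 251) = 354/123 = 354*(1/123) = 118/41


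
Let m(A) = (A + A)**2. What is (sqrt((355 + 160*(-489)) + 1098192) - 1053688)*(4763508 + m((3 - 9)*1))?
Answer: -5019402948576 + 4763652*sqrt(1020307) ≈ -5.0146e+12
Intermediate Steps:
m(A) = 4*A**2 (m(A) = (2*A)**2 = 4*A**2)
(sqrt((355 + 160*(-489)) + 1098192) - 1053688)*(4763508 + m((3 - 9)*1)) = (sqrt((355 + 160*(-489)) + 1098192) - 1053688)*(4763508 + 4*((3 - 9)*1)**2) = (sqrt((355 - 78240) + 1098192) - 1053688)*(4763508 + 4*(-6*1)**2) = (sqrt(-77885 + 1098192) - 1053688)*(4763508 + 4*(-6)**2) = (sqrt(1020307) - 1053688)*(4763508 + 4*36) = (-1053688 + sqrt(1020307))*(4763508 + 144) = (-1053688 + sqrt(1020307))*4763652 = -5019402948576 + 4763652*sqrt(1020307)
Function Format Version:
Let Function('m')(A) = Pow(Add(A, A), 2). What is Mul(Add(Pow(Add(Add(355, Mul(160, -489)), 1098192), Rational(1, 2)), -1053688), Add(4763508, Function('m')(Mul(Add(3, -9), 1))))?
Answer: Add(-5019402948576, Mul(4763652, Pow(1020307, Rational(1, 2)))) ≈ -5.0146e+12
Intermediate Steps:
Function('m')(A) = Mul(4, Pow(A, 2)) (Function('m')(A) = Pow(Mul(2, A), 2) = Mul(4, Pow(A, 2)))
Mul(Add(Pow(Add(Add(355, Mul(160, -489)), 1098192), Rational(1, 2)), -1053688), Add(4763508, Function('m')(Mul(Add(3, -9), 1)))) = Mul(Add(Pow(Add(Add(355, Mul(160, -489)), 1098192), Rational(1, 2)), -1053688), Add(4763508, Mul(4, Pow(Mul(Add(3, -9), 1), 2)))) = Mul(Add(Pow(Add(Add(355, -78240), 1098192), Rational(1, 2)), -1053688), Add(4763508, Mul(4, Pow(Mul(-6, 1), 2)))) = Mul(Add(Pow(Add(-77885, 1098192), Rational(1, 2)), -1053688), Add(4763508, Mul(4, Pow(-6, 2)))) = Mul(Add(Pow(1020307, Rational(1, 2)), -1053688), Add(4763508, Mul(4, 36))) = Mul(Add(-1053688, Pow(1020307, Rational(1, 2))), Add(4763508, 144)) = Mul(Add(-1053688, Pow(1020307, Rational(1, 2))), 4763652) = Add(-5019402948576, Mul(4763652, Pow(1020307, Rational(1, 2))))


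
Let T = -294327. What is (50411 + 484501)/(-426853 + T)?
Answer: -133728/180295 ≈ -0.74172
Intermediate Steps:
(50411 + 484501)/(-426853 + T) = (50411 + 484501)/(-426853 - 294327) = 534912/(-721180) = 534912*(-1/721180) = -133728/180295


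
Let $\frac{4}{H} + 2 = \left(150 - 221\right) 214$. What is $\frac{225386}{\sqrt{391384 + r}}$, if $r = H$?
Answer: $\frac{225386 \sqrt{627623425465}}{495622605} \approx 360.27$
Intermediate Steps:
$H = - \frac{1}{3799}$ ($H = \frac{4}{-2 + \left(150 - 221\right) 214} = \frac{4}{-2 - 15194} = \frac{4}{-15196} = 4 \left(- \frac{1}{15196}\right) = - \frac{1}{3799} \approx -0.00026323$)
$r = - \frac{1}{3799} \approx -0.00026323$
$\frac{225386}{\sqrt{391384 + r}} = \frac{225386}{\sqrt{391384 - \frac{1}{3799}}} = \frac{225386}{\sqrt{\frac{1486867815}{3799}}} = \frac{225386}{\frac{3}{3799} \sqrt{627623425465}} = 225386 \frac{\sqrt{627623425465}}{495622605} = \frac{225386 \sqrt{627623425465}}{495622605}$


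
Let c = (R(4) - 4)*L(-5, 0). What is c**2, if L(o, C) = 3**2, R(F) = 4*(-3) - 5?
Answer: 35721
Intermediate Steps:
R(F) = -17 (R(F) = -12 - 5 = -17)
L(o, C) = 9
c = -189 (c = (-17 - 4)*9 = -21*9 = -189)
c**2 = (-189)**2 = 35721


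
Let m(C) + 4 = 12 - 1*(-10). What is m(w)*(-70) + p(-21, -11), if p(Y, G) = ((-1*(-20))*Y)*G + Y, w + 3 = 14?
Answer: 3339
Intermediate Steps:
w = 11 (w = -3 + 14 = 11)
p(Y, G) = Y + 20*G*Y (p(Y, G) = (20*Y)*G + Y = 20*G*Y + Y = Y + 20*G*Y)
m(C) = 18 (m(C) = -4 + (12 - 1*(-10)) = -4 + (12 + 10) = -4 + 22 = 18)
m(w)*(-70) + p(-21, -11) = 18*(-70) - 21*(1 + 20*(-11)) = -1260 - 21*(1 - 220) = -1260 - 21*(-219) = -1260 + 4599 = 3339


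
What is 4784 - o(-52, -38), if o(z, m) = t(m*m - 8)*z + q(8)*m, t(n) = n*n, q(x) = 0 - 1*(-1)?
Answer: 107233814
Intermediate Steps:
q(x) = 1 (q(x) = 0 + 1 = 1)
t(n) = n²
o(z, m) = m + z*(-8 + m²)² (o(z, m) = (m*m - 8)²*z + 1*m = (m² - 8)²*z + m = (-8 + m²)²*z + m = z*(-8 + m²)² + m = m + z*(-8 + m²)²)
4784 - o(-52, -38) = 4784 - (-38 - 52*(-8 + (-38)²)²) = 4784 - (-38 - 52*(-8 + 1444)²) = 4784 - (-38 - 52*1436²) = 4784 - (-38 - 52*2062096) = 4784 - (-38 - 107228992) = 4784 - 1*(-107229030) = 4784 + 107229030 = 107233814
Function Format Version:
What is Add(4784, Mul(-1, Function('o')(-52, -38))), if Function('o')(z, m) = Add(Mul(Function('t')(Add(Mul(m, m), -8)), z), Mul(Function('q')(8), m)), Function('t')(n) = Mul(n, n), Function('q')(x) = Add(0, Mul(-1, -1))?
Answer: 107233814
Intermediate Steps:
Function('q')(x) = 1 (Function('q')(x) = Add(0, 1) = 1)
Function('t')(n) = Pow(n, 2)
Function('o')(z, m) = Add(m, Mul(z, Pow(Add(-8, Pow(m, 2)), 2))) (Function('o')(z, m) = Add(Mul(Pow(Add(Mul(m, m), -8), 2), z), Mul(1, m)) = Add(Mul(Pow(Add(Pow(m, 2), -8), 2), z), m) = Add(Mul(Pow(Add(-8, Pow(m, 2)), 2), z), m) = Add(Mul(z, Pow(Add(-8, Pow(m, 2)), 2)), m) = Add(m, Mul(z, Pow(Add(-8, Pow(m, 2)), 2))))
Add(4784, Mul(-1, Function('o')(-52, -38))) = Add(4784, Mul(-1, Add(-38, Mul(-52, Pow(Add(-8, Pow(-38, 2)), 2))))) = Add(4784, Mul(-1, Add(-38, Mul(-52, Pow(Add(-8, 1444), 2))))) = Add(4784, Mul(-1, Add(-38, Mul(-52, Pow(1436, 2))))) = Add(4784, Mul(-1, Add(-38, Mul(-52, 2062096)))) = Add(4784, Mul(-1, Add(-38, -107228992))) = Add(4784, Mul(-1, -107229030)) = Add(4784, 107229030) = 107233814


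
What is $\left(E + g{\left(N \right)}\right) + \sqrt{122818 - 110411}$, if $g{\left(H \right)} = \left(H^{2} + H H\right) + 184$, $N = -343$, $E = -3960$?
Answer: $231522 + \sqrt{12407} \approx 2.3163 \cdot 10^{5}$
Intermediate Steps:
$g{\left(H \right)} = 184 + 2 H^{2}$ ($g{\left(H \right)} = \left(H^{2} + H^{2}\right) + 184 = 2 H^{2} + 184 = 184 + 2 H^{2}$)
$\left(E + g{\left(N \right)}\right) + \sqrt{122818 - 110411} = \left(-3960 + \left(184 + 2 \left(-343\right)^{2}\right)\right) + \sqrt{122818 - 110411} = \left(-3960 + \left(184 + 2 \cdot 117649\right)\right) + \sqrt{12407} = \left(-3960 + \left(184 + 235298\right)\right) + \sqrt{12407} = \left(-3960 + 235482\right) + \sqrt{12407} = 231522 + \sqrt{12407}$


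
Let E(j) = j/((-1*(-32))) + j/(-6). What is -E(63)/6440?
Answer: 39/29440 ≈ 0.0013247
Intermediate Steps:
E(j) = -13*j/96 (E(j) = j/32 + j*(-⅙) = j*(1/32) - j/6 = j/32 - j/6 = -13*j/96)
-E(63)/6440 = -(-13/96*63)/6440 = -(-273)/(32*6440) = -1*(-39/29440) = 39/29440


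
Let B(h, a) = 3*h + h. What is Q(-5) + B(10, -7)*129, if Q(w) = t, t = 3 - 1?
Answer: 5162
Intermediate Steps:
B(h, a) = 4*h
t = 2
Q(w) = 2
Q(-5) + B(10, -7)*129 = 2 + (4*10)*129 = 2 + 40*129 = 2 + 5160 = 5162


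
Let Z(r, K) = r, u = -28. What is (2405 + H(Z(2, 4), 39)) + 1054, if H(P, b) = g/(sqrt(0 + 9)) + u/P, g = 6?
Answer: 3447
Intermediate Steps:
H(P, b) = 2 - 28/P (H(P, b) = 6/(sqrt(0 + 9)) - 28/P = 6/(sqrt(9)) - 28/P = 6/3 - 28/P = 6*(1/3) - 28/P = 2 - 28/P)
(2405 + H(Z(2, 4), 39)) + 1054 = (2405 + (2 - 28/2)) + 1054 = (2405 + (2 - 28*1/2)) + 1054 = (2405 + (2 - 14)) + 1054 = (2405 - 12) + 1054 = 2393 + 1054 = 3447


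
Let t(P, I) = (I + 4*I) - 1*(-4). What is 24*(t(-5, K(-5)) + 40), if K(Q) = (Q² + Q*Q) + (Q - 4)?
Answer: 5976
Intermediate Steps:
K(Q) = -4 + Q + 2*Q² (K(Q) = (Q² + Q²) + (-4 + Q) = 2*Q² + (-4 + Q) = -4 + Q + 2*Q²)
t(P, I) = 4 + 5*I (t(P, I) = 5*I + 4 = 4 + 5*I)
24*(t(-5, K(-5)) + 40) = 24*((4 + 5*(-4 - 5 + 2*(-5)²)) + 40) = 24*((4 + 5*(-4 - 5 + 2*25)) + 40) = 24*((4 + 5*(-4 - 5 + 50)) + 40) = 24*((4 + 5*41) + 40) = 24*((4 + 205) + 40) = 24*(209 + 40) = 24*249 = 5976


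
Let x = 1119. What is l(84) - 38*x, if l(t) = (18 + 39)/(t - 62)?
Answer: -935427/22 ≈ -42519.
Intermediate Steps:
l(t) = 57/(-62 + t)
l(84) - 38*x = 57/(-62 + 84) - 38*1119 = 57/22 - 42522 = -935427/22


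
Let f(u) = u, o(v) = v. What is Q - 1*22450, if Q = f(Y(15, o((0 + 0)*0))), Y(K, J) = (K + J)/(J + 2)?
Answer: -44885/2 ≈ -22443.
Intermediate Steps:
Y(K, J) = (J + K)/(2 + J)
Q = 15/2 (Q = ((0 + 0)*0 + 15)/(2 + (0 + 0)*0) = (0*0 + 15)/(2 + 0*0) = (0 + 15)/(2 + 0) = 15/2 ≈ 7.5000)
Q - 1*22450 = 15/2 - 1*22450 = 15/2 - 22450 = -44885/2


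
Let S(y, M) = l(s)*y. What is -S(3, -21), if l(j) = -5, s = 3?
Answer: 15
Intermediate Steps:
S(y, M) = -5*y
-S(3, -21) = -(-5)*3 = -1*(-15) = 15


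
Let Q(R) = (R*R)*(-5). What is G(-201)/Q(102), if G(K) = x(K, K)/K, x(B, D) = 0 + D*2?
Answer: -1/26010 ≈ -3.8447e-5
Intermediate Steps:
x(B, D) = 2*D (x(B, D) = 0 + 2*D = 2*D)
G(K) = 2 (G(K) = (2*K)/K = 2)
Q(R) = -5*R**2 (Q(R) = R**2*(-5) = -5*R**2)
G(-201)/Q(102) = 2/((-5*102**2)) = 2/((-5*10404)) = 2/(-52020) = 2*(-1/52020) = -1/26010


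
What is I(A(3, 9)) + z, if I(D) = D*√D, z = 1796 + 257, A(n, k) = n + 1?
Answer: 2061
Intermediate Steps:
A(n, k) = 1 + n
z = 2053
I(D) = D^(3/2)
I(A(3, 9)) + z = (1 + 3)^(3/2) + 2053 = 4^(3/2) + 2053 = 8 + 2053 = 2061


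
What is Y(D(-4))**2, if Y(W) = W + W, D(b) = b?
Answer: 64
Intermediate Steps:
Y(W) = 2*W
Y(D(-4))**2 = (2*(-4))**2 = (-8)**2 = 64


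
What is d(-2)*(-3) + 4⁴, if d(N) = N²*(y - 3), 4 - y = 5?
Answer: 304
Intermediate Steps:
y = -1 (y = 4 - 1*5 = 4 - 5 = -1)
d(N) = -4*N² (d(N) = N²*(-1 - 3) = N²*(-4) = -4*N²)
d(-2)*(-3) + 4⁴ = -4*(-2)²*(-3) + 4⁴ = -4*4*(-3) + 256 = -16*(-3) + 256 = 48 + 256 = 304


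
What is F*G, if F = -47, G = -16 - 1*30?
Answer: 2162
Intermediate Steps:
G = -46 (G = -16 - 30 = -46)
F*G = -47*(-46) = 2162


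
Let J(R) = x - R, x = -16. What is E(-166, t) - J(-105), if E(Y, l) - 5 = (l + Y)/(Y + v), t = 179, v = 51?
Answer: -9673/115 ≈ -84.113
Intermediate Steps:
E(Y, l) = 5 + (Y + l)/(51 + Y) (E(Y, l) = 5 + (l + Y)/(Y + 51) = 5 + (Y + l)/(51 + Y))
J(R) = -16 - R
E(-166, t) - J(-105) = (255 + 179 + 6*(-166))/(51 - 166) - (-16 - 1*(-105)) = (255 + 179 - 996)/(-115) - (-16 + 105) = -1/115*(-562) - 1*89 = 562/115 - 89 = -9673/115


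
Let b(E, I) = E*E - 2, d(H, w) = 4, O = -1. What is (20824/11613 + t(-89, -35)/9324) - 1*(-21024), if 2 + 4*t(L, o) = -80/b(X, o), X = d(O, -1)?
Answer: 72275069945/3437448 ≈ 21026.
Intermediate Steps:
X = 4
b(E, I) = -2 + E² (b(E, I) = E² - 2 = -2 + E²)
t(L, o) = -27/14 (t(L, o) = -½ + (-80/(-2 + 4²))/4 = -½ + (-80/(-2 + 16))/4 = -½ + (-80/14)/4 = -½ + (-80*1/14)/4 = -½ + (¼)*(-40/7) = -½ - 10/7 = -27/14)
(20824/11613 + t(-89, -35)/9324) - 1*(-21024) = (20824/11613 - 27/14/9324) - 1*(-21024) = (20824*(1/11613) - 27/14*1/9324) + 21024 = (20824/11613 - 3/14504) + 21024 = 6163193/3437448 + 21024 = 72275069945/3437448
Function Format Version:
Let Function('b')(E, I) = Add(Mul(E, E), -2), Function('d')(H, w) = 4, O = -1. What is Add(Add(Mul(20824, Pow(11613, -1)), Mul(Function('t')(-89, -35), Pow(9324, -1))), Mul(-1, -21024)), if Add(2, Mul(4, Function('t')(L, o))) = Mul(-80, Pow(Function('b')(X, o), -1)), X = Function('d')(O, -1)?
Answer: Rational(72275069945, 3437448) ≈ 21026.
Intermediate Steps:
X = 4
Function('b')(E, I) = Add(-2, Pow(E, 2)) (Function('b')(E, I) = Add(Pow(E, 2), -2) = Add(-2, Pow(E, 2)))
Function('t')(L, o) = Rational(-27, 14) (Function('t')(L, o) = Add(Rational(-1, 2), Mul(Rational(1, 4), Mul(-80, Pow(Add(-2, Pow(4, 2)), -1)))) = Add(Rational(-1, 2), Mul(Rational(1, 4), Mul(-80, Pow(Add(-2, 16), -1)))) = Add(Rational(-1, 2), Mul(Rational(1, 4), Mul(-80, Pow(14, -1)))) = Add(Rational(-1, 2), Mul(Rational(1, 4), Mul(-80, Rational(1, 14)))) = Add(Rational(-1, 2), Mul(Rational(1, 4), Rational(-40, 7))) = Add(Rational(-1, 2), Rational(-10, 7)) = Rational(-27, 14))
Add(Add(Mul(20824, Pow(11613, -1)), Mul(Function('t')(-89, -35), Pow(9324, -1))), Mul(-1, -21024)) = Add(Add(Mul(20824, Pow(11613, -1)), Mul(Rational(-27, 14), Pow(9324, -1))), Mul(-1, -21024)) = Add(Add(Mul(20824, Rational(1, 11613)), Mul(Rational(-27, 14), Rational(1, 9324))), 21024) = Add(Add(Rational(20824, 11613), Rational(-3, 14504)), 21024) = Add(Rational(6163193, 3437448), 21024) = Rational(72275069945, 3437448)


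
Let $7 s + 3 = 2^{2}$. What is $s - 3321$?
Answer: $- \frac{23246}{7} \approx -3320.9$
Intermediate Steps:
$s = \frac{1}{7}$ ($s = - \frac{3}{7} + \frac{2^{2}}{7} = - \frac{3}{7} + \frac{1}{7} \cdot 4 = - \frac{3}{7} + \frac{4}{7} = \frac{1}{7} \approx 0.14286$)
$s - 3321 = \frac{1}{7} - 3321 = - \frac{23246}{7}$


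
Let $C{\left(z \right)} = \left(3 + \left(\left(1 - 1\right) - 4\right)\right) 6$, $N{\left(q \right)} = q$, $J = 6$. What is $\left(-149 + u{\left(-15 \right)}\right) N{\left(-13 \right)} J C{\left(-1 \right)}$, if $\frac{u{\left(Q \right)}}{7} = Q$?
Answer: $-118872$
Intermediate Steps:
$u{\left(Q \right)} = 7 Q$
$C{\left(z \right)} = -6$ ($C{\left(z \right)} = \left(3 + \left(0 - 4\right)\right) 6 = \left(3 - 4\right) 6 = \left(-1\right) 6 = -6$)
$\left(-149 + u{\left(-15 \right)}\right) N{\left(-13 \right)} J C{\left(-1 \right)} = \left(-149 + 7 \left(-15\right)\right) \left(-13\right) 6 \left(-6\right) = \left(-149 - 105\right) \left(-13\right) \left(-36\right) = \left(-254\right) \left(-13\right) \left(-36\right) = 3302 \left(-36\right) = -118872$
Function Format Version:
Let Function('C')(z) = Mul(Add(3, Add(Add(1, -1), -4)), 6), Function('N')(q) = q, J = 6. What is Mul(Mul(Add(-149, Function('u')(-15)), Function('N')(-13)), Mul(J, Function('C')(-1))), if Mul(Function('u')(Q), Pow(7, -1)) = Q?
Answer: -118872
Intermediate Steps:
Function('u')(Q) = Mul(7, Q)
Function('C')(z) = -6 (Function('C')(z) = Mul(Add(3, Add(0, -4)), 6) = Mul(Add(3, -4), 6) = Mul(-1, 6) = -6)
Mul(Mul(Add(-149, Function('u')(-15)), Function('N')(-13)), Mul(J, Function('C')(-1))) = Mul(Mul(Add(-149, Mul(7, -15)), -13), Mul(6, -6)) = Mul(Mul(Add(-149, -105), -13), -36) = Mul(Mul(-254, -13), -36) = Mul(3302, -36) = -118872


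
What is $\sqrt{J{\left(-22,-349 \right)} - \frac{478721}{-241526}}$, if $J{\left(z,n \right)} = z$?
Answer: $\frac{i \sqrt{1167742222626}}{241526} \approx 4.4741 i$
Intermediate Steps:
$\sqrt{J{\left(-22,-349 \right)} - \frac{478721}{-241526}} = \sqrt{-22 - \frac{478721}{-241526}} = \sqrt{-22 - - \frac{478721}{241526}} = \sqrt{-22 + \frac{478721}{241526}} = \sqrt{- \frac{4834851}{241526}} = \frac{i \sqrt{1167742222626}}{241526}$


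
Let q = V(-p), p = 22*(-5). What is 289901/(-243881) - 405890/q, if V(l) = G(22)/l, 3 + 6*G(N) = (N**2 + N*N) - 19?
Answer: -2969678238443/10486883 ≈ -2.8318e+5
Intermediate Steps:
G(N) = -11/3 + N**2/3 (G(N) = -1/2 + ((N**2 + N*N) - 19)/6 = -1/2 + ((N**2 + N**2) - 19)/6 = -1/2 + (2*N**2 - 19)/6 = -1/2 + (-19 + 2*N**2)/6 = -1/2 + (-19/6 + N**2/3) = -11/3 + N**2/3)
p = -110
V(l) = 473/(3*l) (V(l) = (-11/3 + (1/3)*22**2)/l = (-11/3 + (1/3)*484)/l = (-11/3 + 484/3)/l = 473/(3*l))
q = 43/30 (q = 473/(3*((-1*(-110)))) = (473/3)/110 = (473/3)*(1/110) = 43/30 ≈ 1.4333)
289901/(-243881) - 405890/q = 289901/(-243881) - 405890/43/30 = 289901*(-1/243881) - 405890*30/43 = -289901/243881 - 12176700/43 = -2969678238443/10486883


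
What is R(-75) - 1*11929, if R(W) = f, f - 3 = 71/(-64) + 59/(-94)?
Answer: -35878633/3008 ≈ -11928.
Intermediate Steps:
f = 3799/3008 (f = 3 + (71/(-64) + 59/(-94)) = 3 + (71*(-1/64) + 59*(-1/94)) = 3 + (-71/64 - 59/94) = 3 - 5225/3008 = 3799/3008 ≈ 1.2630)
R(W) = 3799/3008
R(-75) - 1*11929 = 3799/3008 - 1*11929 = 3799/3008 - 11929 = -35878633/3008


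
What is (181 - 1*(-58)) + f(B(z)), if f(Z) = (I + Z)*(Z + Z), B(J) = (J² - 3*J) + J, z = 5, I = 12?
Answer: 1049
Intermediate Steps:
B(J) = J² - 2*J
f(Z) = 2*Z*(12 + Z) (f(Z) = (12 + Z)*(Z + Z) = (12 + Z)*(2*Z) = 2*Z*(12 + Z))
(181 - 1*(-58)) + f(B(z)) = (181 - 1*(-58)) + 2*(5*(-2 + 5))*(12 + 5*(-2 + 5)) = (181 + 58) + 2*(5*3)*(12 + 5*3) = 239 + 2*15*(12 + 15) = 239 + 2*15*27 = 239 + 810 = 1049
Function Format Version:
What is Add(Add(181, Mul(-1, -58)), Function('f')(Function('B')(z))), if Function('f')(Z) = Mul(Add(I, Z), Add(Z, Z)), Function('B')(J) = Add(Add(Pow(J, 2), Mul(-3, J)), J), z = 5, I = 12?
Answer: 1049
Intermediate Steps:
Function('B')(J) = Add(Pow(J, 2), Mul(-2, J))
Function('f')(Z) = Mul(2, Z, Add(12, Z)) (Function('f')(Z) = Mul(Add(12, Z), Add(Z, Z)) = Mul(Add(12, Z), Mul(2, Z)) = Mul(2, Z, Add(12, Z)))
Add(Add(181, Mul(-1, -58)), Function('f')(Function('B')(z))) = Add(Add(181, Mul(-1, -58)), Mul(2, Mul(5, Add(-2, 5)), Add(12, Mul(5, Add(-2, 5))))) = Add(Add(181, 58), Mul(2, Mul(5, 3), Add(12, Mul(5, 3)))) = Add(239, Mul(2, 15, Add(12, 15))) = Add(239, Mul(2, 15, 27)) = Add(239, 810) = 1049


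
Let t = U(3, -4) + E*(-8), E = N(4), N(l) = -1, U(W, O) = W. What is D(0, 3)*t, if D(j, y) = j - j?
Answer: 0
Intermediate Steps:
E = -1
D(j, y) = 0
t = 11 (t = 3 - 1*(-8) = 3 + 8 = 11)
D(0, 3)*t = 0*11 = 0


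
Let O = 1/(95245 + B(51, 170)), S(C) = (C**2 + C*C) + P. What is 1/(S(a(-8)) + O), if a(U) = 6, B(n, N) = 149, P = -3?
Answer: 95394/6582187 ≈ 0.014493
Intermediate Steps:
S(C) = -3 + 2*C**2 (S(C) = (C**2 + C*C) - 3 = (C**2 + C**2) - 3 = 2*C**2 - 3 = -3 + 2*C**2)
O = 1/95394 (O = 1/(95245 + 149) = 1/95394 ≈ 1.0483e-5)
1/(S(a(-8)) + O) = 1/((-3 + 2*6**2) + 1/95394) = 1/((-3 + 2*36) + 1/95394) = 1/((-3 + 72) + 1/95394) = 1/(69 + 1/95394) = 1/(6582187/95394) = 95394/6582187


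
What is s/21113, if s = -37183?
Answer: -37183/21113 ≈ -1.7611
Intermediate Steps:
s/21113 = -37183/21113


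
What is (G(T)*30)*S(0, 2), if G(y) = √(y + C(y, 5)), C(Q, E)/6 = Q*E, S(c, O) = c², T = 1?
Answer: 0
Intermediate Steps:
C(Q, E) = 6*E*Q (C(Q, E) = 6*(Q*E) = 6*(E*Q) = 6*E*Q)
G(y) = √31*√y (G(y) = √(y + 6*5*y) = √(y + 30*y) = √(31*y) = √31*√y)
(G(T)*30)*S(0, 2) = ((√31*√1)*30)*0² = ((√31*1)*30)*0 = (√31*30)*0 = (30*√31)*0 = 0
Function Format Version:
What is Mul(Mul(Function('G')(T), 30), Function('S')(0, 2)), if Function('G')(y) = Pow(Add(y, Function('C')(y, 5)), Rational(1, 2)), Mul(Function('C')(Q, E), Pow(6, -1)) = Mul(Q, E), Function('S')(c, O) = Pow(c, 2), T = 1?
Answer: 0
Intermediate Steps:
Function('C')(Q, E) = Mul(6, E, Q) (Function('C')(Q, E) = Mul(6, Mul(Q, E)) = Mul(6, Mul(E, Q)) = Mul(6, E, Q))
Function('G')(y) = Mul(Pow(31, Rational(1, 2)), Pow(y, Rational(1, 2))) (Function('G')(y) = Pow(Add(y, Mul(6, 5, y)), Rational(1, 2)) = Pow(Add(y, Mul(30, y)), Rational(1, 2)) = Pow(Mul(31, y), Rational(1, 2)) = Mul(Pow(31, Rational(1, 2)), Pow(y, Rational(1, 2))))
Mul(Mul(Function('G')(T), 30), Function('S')(0, 2)) = Mul(Mul(Mul(Pow(31, Rational(1, 2)), Pow(1, Rational(1, 2))), 30), Pow(0, 2)) = Mul(Mul(Mul(Pow(31, Rational(1, 2)), 1), 30), 0) = Mul(Mul(Pow(31, Rational(1, 2)), 30), 0) = Mul(Mul(30, Pow(31, Rational(1, 2))), 0) = 0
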